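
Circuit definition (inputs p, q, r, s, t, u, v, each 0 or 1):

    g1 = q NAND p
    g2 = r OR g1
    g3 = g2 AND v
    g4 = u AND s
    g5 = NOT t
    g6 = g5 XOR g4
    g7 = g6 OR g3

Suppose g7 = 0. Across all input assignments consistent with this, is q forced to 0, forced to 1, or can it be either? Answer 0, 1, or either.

either

Both values of q occur among assignments with g7 = 0:
  q=0: p=0, q=0, r=0, s=0, t=1, u=0, v=0
  q=1: p=0, q=1, r=0, s=0, t=1, u=0, v=0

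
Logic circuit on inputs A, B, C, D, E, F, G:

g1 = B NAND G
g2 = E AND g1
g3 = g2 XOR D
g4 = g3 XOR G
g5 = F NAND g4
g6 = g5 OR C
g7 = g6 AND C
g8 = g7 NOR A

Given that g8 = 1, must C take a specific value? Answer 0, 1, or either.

g8 = g7 NOR A must be 1, so both g7 = 0 and A = 0.
g7 = g6 AND C must be 0, so at least one of g6, C is 0.
Every assignment with g8 = 1 has C = 0; there are 32 such assignment(s).

0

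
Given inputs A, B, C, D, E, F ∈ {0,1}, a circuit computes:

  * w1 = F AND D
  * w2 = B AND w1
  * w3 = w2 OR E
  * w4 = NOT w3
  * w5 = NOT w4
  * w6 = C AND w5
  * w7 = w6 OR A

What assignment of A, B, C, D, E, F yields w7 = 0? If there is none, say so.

A=0, B=0, C=0, D=0, E=1, F=1

Check with A=0, B=0, C=0, D=0, E=1, F=1:
w1 = F AND D = 1 AND 0 = 0
w2 = B AND w1 = 0 AND 0 = 0
w3 = w2 OR E = 0 OR 1 = 1
w4 = NOT w3 = NOT 1 = 0
w5 = NOT w4 = NOT 0 = 1
w6 = C AND w5 = 0 AND 1 = 0
w7 = w6 OR A = 0 OR 0 = 0
So w7 = 0 as required.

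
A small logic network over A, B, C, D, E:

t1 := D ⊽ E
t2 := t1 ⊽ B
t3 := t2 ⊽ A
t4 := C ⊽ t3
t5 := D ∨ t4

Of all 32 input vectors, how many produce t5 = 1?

t5 = D ∨ t4 must be 1, so at least one of D, t4 is 1.
Enumerating the 32 input combinations, 21 give t5 = 1 and 11 give t5 = 0.

21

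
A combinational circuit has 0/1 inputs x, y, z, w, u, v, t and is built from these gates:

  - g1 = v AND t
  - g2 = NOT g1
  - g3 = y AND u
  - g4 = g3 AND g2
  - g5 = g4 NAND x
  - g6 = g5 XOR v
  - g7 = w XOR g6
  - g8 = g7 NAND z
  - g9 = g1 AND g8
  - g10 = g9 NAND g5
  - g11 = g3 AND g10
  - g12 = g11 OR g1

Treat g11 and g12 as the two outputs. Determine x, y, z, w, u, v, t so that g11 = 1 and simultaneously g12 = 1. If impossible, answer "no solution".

x=1, y=1, z=0, w=1, u=1, v=0, t=1

Check with x=1, y=1, z=0, w=1, u=1, v=0, t=1:
g1 = v AND t = 0 AND 1 = 0
g2 = NOT g1 = NOT 0 = 1
g3 = y AND u = 1 AND 1 = 1
g4 = g3 AND g2 = 1 AND 1 = 1
g5 = g4 NAND x = 1 NAND 1 = 0
g6 = g5 XOR v = 0 XOR 0 = 0
g7 = w XOR g6 = 1 XOR 0 = 1
g8 = g7 NAND z = 1 NAND 0 = 1
g9 = g1 AND g8 = 0 AND 1 = 0
g10 = g9 NAND g5 = 0 NAND 0 = 1
g11 = g3 AND g10 = 1 AND 1 = 1
g12 = g11 OR g1 = 1 OR 0 = 1
So g11 = 1 and g12 = 1.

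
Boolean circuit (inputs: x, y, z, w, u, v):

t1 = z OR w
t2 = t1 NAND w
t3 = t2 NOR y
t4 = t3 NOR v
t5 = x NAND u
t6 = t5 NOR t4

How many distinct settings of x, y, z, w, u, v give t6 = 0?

t6 = t5 NOR t4 must be 0, so at least one of t5, t4 is 1.
Enumerating the 64 input combinations, 54 give t6 = 0 and 10 give t6 = 1.

54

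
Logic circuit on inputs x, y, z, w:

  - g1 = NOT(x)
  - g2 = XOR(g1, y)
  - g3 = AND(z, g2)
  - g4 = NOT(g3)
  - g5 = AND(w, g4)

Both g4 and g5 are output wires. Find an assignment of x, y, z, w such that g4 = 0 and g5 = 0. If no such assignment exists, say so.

Check with x=0, y=0, z=1, w=0:
g1 = NOT(x) = NOT 0 = 1
g2 = XOR(g1, y) = XOR(1, 0) = 1
g3 = AND(z, g2) = AND(1, 1) = 1
g4 = NOT(g3) = NOT 1 = 0
g5 = AND(w, g4) = AND(0, 0) = 0
So g4 = 0 and g5 = 0.

x=0, y=0, z=1, w=0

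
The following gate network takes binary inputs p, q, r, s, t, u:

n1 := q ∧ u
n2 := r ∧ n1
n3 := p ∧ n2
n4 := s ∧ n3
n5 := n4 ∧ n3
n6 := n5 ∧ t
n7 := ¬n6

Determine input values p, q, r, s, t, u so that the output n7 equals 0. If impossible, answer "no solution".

Check with p=1, q=1, r=1, s=1, t=1, u=1:
n1 = q ∧ u = 1 ∧ 1 = 1
n2 = r ∧ n1 = 1 ∧ 1 = 1
n3 = p ∧ n2 = 1 ∧ 1 = 1
n4 = s ∧ n3 = 1 ∧ 1 = 1
n5 = n4 ∧ n3 = 1 ∧ 1 = 1
n6 = n5 ∧ t = 1 ∧ 1 = 1
n7 = ¬n6 = ¬1 = 0
So n7 = 0 as required.

p=1, q=1, r=1, s=1, t=1, u=1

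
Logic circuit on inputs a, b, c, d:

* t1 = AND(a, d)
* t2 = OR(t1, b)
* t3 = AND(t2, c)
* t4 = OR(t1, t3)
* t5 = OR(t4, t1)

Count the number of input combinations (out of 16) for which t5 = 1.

t5 = OR(t4, t1) must be 1, so at least one of t4, t1 is 1.
Enumerating the 16 input combinations, 7 give t5 = 1 and 9 give t5 = 0.

7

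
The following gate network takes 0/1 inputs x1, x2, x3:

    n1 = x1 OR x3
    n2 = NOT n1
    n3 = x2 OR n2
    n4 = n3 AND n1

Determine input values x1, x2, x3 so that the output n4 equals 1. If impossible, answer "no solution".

Check with x1=0, x2=1, x3=1:
n1 = x1 OR x3 = 0 OR 1 = 1
n2 = NOT n1 = NOT 1 = 0
n3 = x2 OR n2 = 1 OR 0 = 1
n4 = n3 AND n1 = 1 AND 1 = 1
So n4 = 1 as required.

x1=0, x2=1, x3=1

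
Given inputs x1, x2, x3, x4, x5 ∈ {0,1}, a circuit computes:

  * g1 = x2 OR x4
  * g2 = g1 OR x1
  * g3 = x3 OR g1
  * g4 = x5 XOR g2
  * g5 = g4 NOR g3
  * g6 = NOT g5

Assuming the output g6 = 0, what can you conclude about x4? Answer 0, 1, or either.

g6 = NOT g5 must be 0, so g5 = 1.
Every assignment with g6 = 0 has x4 = 0; there are 2 such assignment(s).
  x1=0, x2=0, x3=0, x4=0, x5=0
  x1=1, x2=0, x3=0, x4=0, x5=1

0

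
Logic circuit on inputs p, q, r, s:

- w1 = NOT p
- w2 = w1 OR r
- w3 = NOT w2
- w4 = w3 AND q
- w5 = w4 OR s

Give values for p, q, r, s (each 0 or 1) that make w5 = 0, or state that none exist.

p=1, q=0, r=0, s=0

Check with p=1, q=0, r=0, s=0:
w1 = NOT p = NOT 1 = 0
w2 = w1 OR r = 0 OR 0 = 0
w3 = NOT w2 = NOT 0 = 1
w4 = w3 AND q = 1 AND 0 = 0
w5 = w4 OR s = 0 OR 0 = 0
So w5 = 0 as required.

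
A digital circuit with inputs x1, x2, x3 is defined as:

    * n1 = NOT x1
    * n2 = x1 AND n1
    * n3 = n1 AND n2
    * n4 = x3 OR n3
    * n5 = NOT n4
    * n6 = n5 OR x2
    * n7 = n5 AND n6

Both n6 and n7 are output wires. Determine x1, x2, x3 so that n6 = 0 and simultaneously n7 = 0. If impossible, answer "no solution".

Check with x1=0 x2=0 x3=1:
n1 = NOT x1 = NOT 0 = 1
n2 = x1 AND n1 = 0 AND 1 = 0
n3 = n1 AND n2 = 1 AND 0 = 0
n4 = x3 OR n3 = 1 OR 0 = 1
n5 = NOT n4 = NOT 1 = 0
n6 = n5 OR x2 = 0 OR 0 = 0
n7 = n5 AND n6 = 0 AND 0 = 0
So n6 = 0 and n7 = 0.

x1=0 x2=0 x3=1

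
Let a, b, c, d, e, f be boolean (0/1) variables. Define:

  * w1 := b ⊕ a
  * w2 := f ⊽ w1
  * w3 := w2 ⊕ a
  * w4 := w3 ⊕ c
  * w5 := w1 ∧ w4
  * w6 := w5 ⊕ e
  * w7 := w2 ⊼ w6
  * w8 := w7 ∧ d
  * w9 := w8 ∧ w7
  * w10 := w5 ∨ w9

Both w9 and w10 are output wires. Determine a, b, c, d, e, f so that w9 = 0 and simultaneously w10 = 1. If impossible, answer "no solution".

Check with a=0, b=1, c=1, d=0, e=0, f=0:
w1 = b ⊕ a = 1 ⊕ 0 = 1
w2 = f ⊽ w1 = 0 ⊽ 1 = 0
w3 = w2 ⊕ a = 0 ⊕ 0 = 0
w4 = w3 ⊕ c = 0 ⊕ 1 = 1
w5 = w1 ∧ w4 = 1 ∧ 1 = 1
w6 = w5 ⊕ e = 1 ⊕ 0 = 1
w7 = w2 ⊼ w6 = 0 ⊼ 1 = 1
w8 = w7 ∧ d = 1 ∧ 0 = 0
w9 = w8 ∧ w7 = 0 ∧ 1 = 0
w10 = w5 ∨ w9 = 1 ∨ 0 = 1
So w9 = 0 and w10 = 1.

a=0, b=1, c=1, d=0, e=0, f=0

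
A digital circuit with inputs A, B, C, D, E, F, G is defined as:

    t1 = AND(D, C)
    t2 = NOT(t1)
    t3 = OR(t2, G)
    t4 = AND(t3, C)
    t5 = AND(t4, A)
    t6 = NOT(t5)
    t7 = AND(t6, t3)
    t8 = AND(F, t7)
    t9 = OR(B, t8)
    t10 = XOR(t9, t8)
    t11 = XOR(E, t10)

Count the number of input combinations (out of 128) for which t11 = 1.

t11 = XOR(E, t10) must be 1, so E and t10 differ.
Enumerating the 128 input combinations, 64 give t11 = 1 and 64 give t11 = 0.

64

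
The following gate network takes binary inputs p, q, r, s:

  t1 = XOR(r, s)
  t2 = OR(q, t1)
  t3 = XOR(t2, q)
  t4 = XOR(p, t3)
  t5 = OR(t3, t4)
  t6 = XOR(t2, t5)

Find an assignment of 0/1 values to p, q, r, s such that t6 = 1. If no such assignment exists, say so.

p=0, q=1, r=0, s=0

t6 = XOR(t2, t5) must be 1, so t2 and t5 differ.
Check with p=0, q=1, r=0, s=0:
t1 = XOR(r, s) = XOR(0, 0) = 0
t2 = OR(q, t1) = OR(1, 0) = 1
t3 = XOR(t2, q) = XOR(1, 1) = 0
t4 = XOR(p, t3) = XOR(0, 0) = 0
t5 = OR(t3, t4) = OR(0, 0) = 0
t6 = XOR(t2, t5) = XOR(1, 0) = 1
So t6 = 1 as required.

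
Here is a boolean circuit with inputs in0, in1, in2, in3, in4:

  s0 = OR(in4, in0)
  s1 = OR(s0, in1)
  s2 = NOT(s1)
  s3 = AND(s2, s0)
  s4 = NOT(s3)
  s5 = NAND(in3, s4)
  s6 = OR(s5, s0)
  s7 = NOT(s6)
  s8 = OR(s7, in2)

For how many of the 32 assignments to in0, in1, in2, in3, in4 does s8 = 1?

s8 = OR(s7, in2) must be 1, so at least one of s7, in2 is 1.
Enumerating the 32 input combinations, 18 give s8 = 1 and 14 give s8 = 0.

18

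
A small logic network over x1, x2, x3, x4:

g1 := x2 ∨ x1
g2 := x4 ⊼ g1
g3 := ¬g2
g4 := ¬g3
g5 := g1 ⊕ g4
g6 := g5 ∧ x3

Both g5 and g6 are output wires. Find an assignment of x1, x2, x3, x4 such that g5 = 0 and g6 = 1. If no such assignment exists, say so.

Across all 16 input combinations, none give both g5 = 0 and g6 = 1.

no solution exists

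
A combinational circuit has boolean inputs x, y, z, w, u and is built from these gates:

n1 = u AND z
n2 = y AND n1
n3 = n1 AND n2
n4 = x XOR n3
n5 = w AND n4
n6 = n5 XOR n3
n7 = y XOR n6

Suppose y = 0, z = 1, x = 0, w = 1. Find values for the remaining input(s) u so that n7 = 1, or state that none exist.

no solution exists

With y = 0, z = 1, x = 0, w = 1 fixed, none of the 2 settings of u give n7 = 1.
For example, with u=0:
n1 = u AND z = 0 AND 1 = 0
n2 = y AND n1 = 0 AND 0 = 0
n3 = n1 AND n2 = 0 AND 0 = 0
n4 = x XOR n3 = 0 XOR 0 = 0
n5 = w AND n4 = 1 AND 0 = 0
n6 = n5 XOR n3 = 0 XOR 0 = 0
n7 = y XOR n6 = 0 XOR 0 = 0
giving n7 = 0 ≠ 1.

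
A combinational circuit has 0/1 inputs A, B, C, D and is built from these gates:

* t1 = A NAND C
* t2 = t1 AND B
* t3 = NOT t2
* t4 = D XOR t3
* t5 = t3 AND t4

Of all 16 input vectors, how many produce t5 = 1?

5

t5 = t3 AND t4 must be 1, so both t3 = 1 and t4 = 1.
t3 = NOT t2 must be 1, so t2 = 0.
Satisfying assignments:
  A=0, B=0, C=0, D=0
  A=0, B=0, C=1, D=0
  A=1, B=0, C=0, D=0
  A=1, B=0, C=1, D=0
  A=1, B=1, C=1, D=0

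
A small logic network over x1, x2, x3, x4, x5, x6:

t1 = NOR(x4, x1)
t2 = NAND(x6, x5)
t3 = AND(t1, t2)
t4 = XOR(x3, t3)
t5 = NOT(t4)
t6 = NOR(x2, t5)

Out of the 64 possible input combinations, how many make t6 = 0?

48

t6 = NOR(x2, t5) must be 0, so at least one of x2, t5 is 1.
Enumerating the 64 input combinations, 48 give t6 = 0 and 16 give t6 = 1.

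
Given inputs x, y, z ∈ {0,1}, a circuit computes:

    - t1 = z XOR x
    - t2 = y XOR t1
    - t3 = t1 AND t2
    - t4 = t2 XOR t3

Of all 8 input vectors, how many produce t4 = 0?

6

t4 = t2 XOR t3 must be 0, so t2 and t3 are equal.
Enumerating the 8 input combinations, 6 give t4 = 0 and 2 give t4 = 1.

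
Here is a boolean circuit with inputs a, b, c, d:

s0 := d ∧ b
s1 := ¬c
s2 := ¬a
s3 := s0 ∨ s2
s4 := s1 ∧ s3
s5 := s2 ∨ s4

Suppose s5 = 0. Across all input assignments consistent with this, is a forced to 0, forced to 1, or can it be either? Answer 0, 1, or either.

s5 = s2 ∨ s4 must be 0, so both s2 = 0 and s4 = 0.
s2 = ¬a must be 0, so a = 1.
s4 = s1 ∧ s3 must be 0, so at least one of s1, s3 is 0.
Every assignment with s5 = 0 has a = 1; there are 7 such assignment(s).

1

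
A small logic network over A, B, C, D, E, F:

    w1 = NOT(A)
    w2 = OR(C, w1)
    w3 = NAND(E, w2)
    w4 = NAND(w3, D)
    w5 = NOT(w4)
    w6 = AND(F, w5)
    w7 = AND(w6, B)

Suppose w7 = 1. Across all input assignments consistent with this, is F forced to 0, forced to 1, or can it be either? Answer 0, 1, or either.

w7 = AND(w6, B) must be 1, so both w6 = 1 and B = 1.
w6 = AND(F, w5) must be 1, so both F = 1 and w5 = 1.
Every assignment with w7 = 1 has F = 1; there are 5 such assignment(s).

1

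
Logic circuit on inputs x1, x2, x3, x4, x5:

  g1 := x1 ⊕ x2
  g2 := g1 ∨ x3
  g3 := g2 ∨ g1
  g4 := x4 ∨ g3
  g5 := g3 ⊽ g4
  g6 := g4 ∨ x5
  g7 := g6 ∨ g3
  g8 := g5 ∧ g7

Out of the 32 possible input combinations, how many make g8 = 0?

g8 = g5 ∧ g7 must be 0, so at least one of g5, g7 is 0.
Enumerating the 32 input combinations, 30 give g8 = 0 and 2 give g8 = 1.

30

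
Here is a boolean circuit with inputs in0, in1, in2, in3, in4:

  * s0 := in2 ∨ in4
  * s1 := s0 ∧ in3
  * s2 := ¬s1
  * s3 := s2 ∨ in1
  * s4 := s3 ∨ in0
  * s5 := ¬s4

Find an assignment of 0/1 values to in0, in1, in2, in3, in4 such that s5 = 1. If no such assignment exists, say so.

s5 = ¬s4 must be 1, so s4 = 0.
s4 = s3 ∨ in0 must be 0, so both s3 = 0 and in0 = 0.
Check with in0=0, in1=0, in2=0, in3=1, in4=1:
s0 = in2 ∨ in4 = 0 ∨ 1 = 1
s1 = s0 ∧ in3 = 1 ∧ 1 = 1
s2 = ¬s1 = ¬1 = 0
s3 = s2 ∨ in1 = 0 ∨ 0 = 0
s4 = s3 ∨ in0 = 0 ∨ 0 = 0
s5 = ¬s4 = ¬0 = 1
So s5 = 1 as required.

in0=0, in1=0, in2=0, in3=1, in4=1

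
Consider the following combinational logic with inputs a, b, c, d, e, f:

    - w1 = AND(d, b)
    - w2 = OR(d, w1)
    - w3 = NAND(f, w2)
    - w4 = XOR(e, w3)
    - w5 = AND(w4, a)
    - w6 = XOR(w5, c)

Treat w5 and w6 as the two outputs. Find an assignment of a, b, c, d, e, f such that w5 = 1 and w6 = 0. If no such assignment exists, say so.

Check with a=1 b=1 c=1 d=1 e=1 f=1:
w1 = AND(d, b) = AND(1, 1) = 1
w2 = OR(d, w1) = OR(1, 1) = 1
w3 = NAND(f, w2) = NAND(1, 1) = 0
w4 = XOR(e, w3) = XOR(1, 0) = 1
w5 = AND(w4, a) = AND(1, 1) = 1
w6 = XOR(w5, c) = XOR(1, 1) = 0
So w5 = 1 and w6 = 0.

a=1 b=1 c=1 d=1 e=1 f=1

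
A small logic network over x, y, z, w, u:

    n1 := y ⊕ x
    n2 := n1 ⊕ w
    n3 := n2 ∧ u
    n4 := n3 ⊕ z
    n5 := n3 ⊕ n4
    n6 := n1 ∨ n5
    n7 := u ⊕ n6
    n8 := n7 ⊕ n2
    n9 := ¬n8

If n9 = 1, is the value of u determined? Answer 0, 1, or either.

Both values of u occur among assignments with n9 = 1:
  u=0: x=0, y=0, z=0, w=0, u=0
  u=1: x=0, y=0, z=0, w=1, u=1

either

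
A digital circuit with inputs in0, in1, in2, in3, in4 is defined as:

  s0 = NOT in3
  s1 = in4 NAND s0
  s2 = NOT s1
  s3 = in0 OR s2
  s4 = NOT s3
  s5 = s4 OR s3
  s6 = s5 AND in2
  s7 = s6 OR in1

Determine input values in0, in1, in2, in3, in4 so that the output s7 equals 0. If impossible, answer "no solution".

s7 = s6 OR in1 must be 0, so both s6 = 0 and in1 = 0.
s6 = s5 AND in2 must be 0, so at least one of s5, in2 is 0.
Check with in0=1 in1=0 in2=0 in3=0 in4=0:
s0 = NOT in3 = NOT 0 = 1
s1 = in4 NAND s0 = 0 NAND 1 = 1
s2 = NOT s1 = NOT 1 = 0
s3 = in0 OR s2 = 1 OR 0 = 1
s4 = NOT s3 = NOT 1 = 0
s5 = s4 OR s3 = 0 OR 1 = 1
s6 = s5 AND in2 = 1 AND 0 = 0
s7 = s6 OR in1 = 0 OR 0 = 0
So s7 = 0 as required.

in0=1 in1=0 in2=0 in3=0 in4=0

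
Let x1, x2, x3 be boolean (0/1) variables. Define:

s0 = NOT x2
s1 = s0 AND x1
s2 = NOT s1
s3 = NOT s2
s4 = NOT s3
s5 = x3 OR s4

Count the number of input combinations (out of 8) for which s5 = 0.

s5 = x3 OR s4 must be 0, so both x3 = 0 and s4 = 0.
s4 = NOT s3 must be 0, so s3 = 1.
Satisfying assignments:
  x1=1, x2=0, x3=0

1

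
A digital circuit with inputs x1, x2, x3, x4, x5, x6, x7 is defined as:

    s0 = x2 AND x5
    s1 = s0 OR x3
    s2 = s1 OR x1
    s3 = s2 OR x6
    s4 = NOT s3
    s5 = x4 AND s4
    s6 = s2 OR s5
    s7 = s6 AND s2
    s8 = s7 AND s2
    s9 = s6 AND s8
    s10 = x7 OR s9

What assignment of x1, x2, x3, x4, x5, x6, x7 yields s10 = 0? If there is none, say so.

x1=0, x2=0, x3=0, x4=0, x5=1, x6=1, x7=0

s10 = x7 OR s9 must be 0, so both x7 = 0 and s9 = 0.
Check with x1=0, x2=0, x3=0, x4=0, x5=1, x6=1, x7=0:
s0 = x2 AND x5 = 0 AND 1 = 0
s1 = s0 OR x3 = 0 OR 0 = 0
s2 = s1 OR x1 = 0 OR 0 = 0
s3 = s2 OR x6 = 0 OR 1 = 1
s4 = NOT s3 = NOT 1 = 0
s5 = x4 AND s4 = 0 AND 0 = 0
s6 = s2 OR s5 = 0 OR 0 = 0
s7 = s6 AND s2 = 0 AND 0 = 0
s8 = s7 AND s2 = 0 AND 0 = 0
s9 = s6 AND s8 = 0 AND 0 = 0
s10 = x7 OR s9 = 0 OR 0 = 0
So s10 = 0 as required.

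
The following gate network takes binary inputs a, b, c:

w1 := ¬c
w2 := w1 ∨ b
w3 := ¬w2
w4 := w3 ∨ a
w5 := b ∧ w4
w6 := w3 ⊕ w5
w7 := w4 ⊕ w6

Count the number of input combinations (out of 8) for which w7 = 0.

7

w7 = w4 ⊕ w6 must be 0, so w4 and w6 are equal.
Enumerating the 8 input combinations, 7 give w7 = 0 and 1 give w7 = 1.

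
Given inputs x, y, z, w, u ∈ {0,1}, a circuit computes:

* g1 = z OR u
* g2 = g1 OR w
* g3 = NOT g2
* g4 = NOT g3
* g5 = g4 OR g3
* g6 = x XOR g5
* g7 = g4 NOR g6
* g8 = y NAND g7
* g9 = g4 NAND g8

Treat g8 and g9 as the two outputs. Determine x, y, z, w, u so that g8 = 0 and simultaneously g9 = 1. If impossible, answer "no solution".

x=1, y=1, z=0, w=0, u=0

Check with x=1, y=1, z=0, w=0, u=0:
g1 = z OR u = 0 OR 0 = 0
g2 = g1 OR w = 0 OR 0 = 0
g3 = NOT g2 = NOT 0 = 1
g4 = NOT g3 = NOT 1 = 0
g5 = g4 OR g3 = 0 OR 1 = 1
g6 = x XOR g5 = 1 XOR 1 = 0
g7 = g4 NOR g6 = 0 NOR 0 = 1
g8 = y NAND g7 = 1 NAND 1 = 0
g9 = g4 NAND g8 = 0 NAND 0 = 1
So g8 = 0 and g9 = 1.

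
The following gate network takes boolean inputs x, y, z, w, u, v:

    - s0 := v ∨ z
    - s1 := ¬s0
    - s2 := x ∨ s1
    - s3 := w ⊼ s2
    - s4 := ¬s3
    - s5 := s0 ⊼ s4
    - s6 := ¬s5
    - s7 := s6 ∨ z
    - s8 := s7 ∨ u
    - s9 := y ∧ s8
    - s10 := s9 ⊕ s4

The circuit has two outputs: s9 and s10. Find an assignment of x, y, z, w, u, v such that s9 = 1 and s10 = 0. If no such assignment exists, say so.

Check with x=1 y=1 z=0 w=1 u=1 v=0:
s0 = v ∨ z = 0 ∨ 0 = 0
s1 = ¬s0 = ¬0 = 1
s2 = x ∨ s1 = 1 ∨ 1 = 1
s3 = w ⊼ s2 = 1 ⊼ 1 = 0
s4 = ¬s3 = ¬0 = 1
s5 = s0 ⊼ s4 = 0 ⊼ 1 = 1
s6 = ¬s5 = ¬1 = 0
s7 = s6 ∨ z = 0 ∨ 0 = 0
s8 = s7 ∨ u = 0 ∨ 1 = 1
s9 = y ∧ s8 = 1 ∧ 1 = 1
s10 = s9 ⊕ s4 = 1 ⊕ 1 = 0
So s9 = 1 and s10 = 0.

x=1 y=1 z=0 w=1 u=1 v=0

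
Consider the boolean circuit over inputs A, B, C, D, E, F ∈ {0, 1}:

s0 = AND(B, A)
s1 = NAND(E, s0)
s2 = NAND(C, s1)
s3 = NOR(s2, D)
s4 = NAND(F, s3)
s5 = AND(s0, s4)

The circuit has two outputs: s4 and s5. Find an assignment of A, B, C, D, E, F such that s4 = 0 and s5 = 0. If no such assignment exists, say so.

Check with A=0 B=1 C=1 D=0 E=1 F=1:
s0 = AND(B, A) = AND(1, 0) = 0
s1 = NAND(E, s0) = NAND(1, 0) = 1
s2 = NAND(C, s1) = NAND(1, 1) = 0
s3 = NOR(s2, D) = NOR(0, 0) = 1
s4 = NAND(F, s3) = NAND(1, 1) = 0
s5 = AND(s0, s4) = AND(0, 0) = 0
So s4 = 0 and s5 = 0.

A=0 B=1 C=1 D=0 E=1 F=1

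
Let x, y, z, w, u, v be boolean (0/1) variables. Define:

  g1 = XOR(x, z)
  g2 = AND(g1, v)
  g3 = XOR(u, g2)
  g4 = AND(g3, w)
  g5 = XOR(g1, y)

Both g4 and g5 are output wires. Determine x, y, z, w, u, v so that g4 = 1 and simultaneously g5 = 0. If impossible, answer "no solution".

Check with x=0, y=0, z=0, w=1, u=1, v=0:
g1 = XOR(x, z) = XOR(0, 0) = 0
g2 = AND(g1, v) = AND(0, 0) = 0
g3 = XOR(u, g2) = XOR(1, 0) = 1
g4 = AND(g3, w) = AND(1, 1) = 1
g5 = XOR(g1, y) = XOR(0, 0) = 0
So g4 = 1 and g5 = 0.

x=0, y=0, z=0, w=1, u=1, v=0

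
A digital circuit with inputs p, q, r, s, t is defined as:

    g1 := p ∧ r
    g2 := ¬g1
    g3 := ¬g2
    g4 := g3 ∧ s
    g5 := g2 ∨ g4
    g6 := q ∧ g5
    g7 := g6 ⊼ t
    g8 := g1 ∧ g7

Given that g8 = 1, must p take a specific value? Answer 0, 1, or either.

1

g8 = g1 ∧ g7 must be 1, so both g1 = 1 and g7 = 1.
Every assignment with g8 = 1 has p = 1; there are 7 such assignment(s).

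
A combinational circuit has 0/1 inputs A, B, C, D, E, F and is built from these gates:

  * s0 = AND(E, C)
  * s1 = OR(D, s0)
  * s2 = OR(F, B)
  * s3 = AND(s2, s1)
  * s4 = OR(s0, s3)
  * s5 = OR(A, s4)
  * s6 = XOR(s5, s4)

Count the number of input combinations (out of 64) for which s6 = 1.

15

s6 = XOR(s5, s4) must be 1, so s5 and s4 differ.
Enumerating the 64 input combinations, 15 give s6 = 1 and 49 give s6 = 0.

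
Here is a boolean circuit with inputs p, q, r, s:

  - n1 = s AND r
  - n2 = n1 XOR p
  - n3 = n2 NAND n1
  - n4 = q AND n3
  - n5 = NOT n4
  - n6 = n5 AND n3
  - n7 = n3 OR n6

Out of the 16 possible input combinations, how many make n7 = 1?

n7 = n3 OR n6 must be 1, so at least one of n3, n6 is 1.
Enumerating the 16 input combinations, 14 give n7 = 1 and 2 give n7 = 0.

14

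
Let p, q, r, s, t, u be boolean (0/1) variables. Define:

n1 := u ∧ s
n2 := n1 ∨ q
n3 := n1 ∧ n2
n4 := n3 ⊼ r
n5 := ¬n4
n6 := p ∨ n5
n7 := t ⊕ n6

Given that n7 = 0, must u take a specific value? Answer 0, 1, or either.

either

Both values of u occur among assignments with n7 = 0:
  u=0: p=0, q=0, r=0, s=0, t=0, u=0
  u=1: p=0, q=0, r=0, s=0, t=0, u=1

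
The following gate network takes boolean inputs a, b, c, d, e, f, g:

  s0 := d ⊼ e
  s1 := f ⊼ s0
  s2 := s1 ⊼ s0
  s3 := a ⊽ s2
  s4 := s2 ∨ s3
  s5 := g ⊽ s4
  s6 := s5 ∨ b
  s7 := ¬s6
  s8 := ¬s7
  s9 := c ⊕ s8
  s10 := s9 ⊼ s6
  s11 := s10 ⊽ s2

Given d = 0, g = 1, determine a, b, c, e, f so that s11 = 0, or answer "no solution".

s11 = s10 ⊽ s2 must be 0, so at least one of s10, s2 is 1.
Check with d = 0, g = 1 and a=1, b=1, c=0, e=0, f=1:
s0 = d ⊼ e = 0 ⊼ 0 = 1
s1 = f ⊼ s0 = 1 ⊼ 1 = 0
s2 = s1 ⊼ s0 = 0 ⊼ 1 = 1
s3 = a ⊽ s2 = 1 ⊽ 1 = 0
s4 = s2 ∨ s3 = 1 ∨ 0 = 1
s5 = g ⊽ s4 = 1 ⊽ 1 = 0
s6 = s5 ∨ b = 0 ∨ 1 = 1
s7 = ¬s6 = ¬1 = 0
s8 = ¬s7 = ¬0 = 1
s9 = c ⊕ s8 = 0 ⊕ 1 = 1
s10 = s9 ⊼ s6 = 1 ⊼ 1 = 0
s11 = s10 ⊽ s2 = 0 ⊽ 1 = 0
So s11 = 0.

a=1, b=1, c=0, e=0, f=1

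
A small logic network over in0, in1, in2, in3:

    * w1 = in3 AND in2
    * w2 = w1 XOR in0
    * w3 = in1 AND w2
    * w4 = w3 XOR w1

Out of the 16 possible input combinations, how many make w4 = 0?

w4 = w3 XOR w1 must be 0, so w3 and w1 are equal.
Enumerating the 16 input combinations, 10 give w4 = 0 and 6 give w4 = 1.

10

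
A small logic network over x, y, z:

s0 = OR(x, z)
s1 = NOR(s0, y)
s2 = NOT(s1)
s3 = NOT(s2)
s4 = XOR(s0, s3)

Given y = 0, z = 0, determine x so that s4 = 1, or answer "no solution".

s4 = XOR(s0, s3) must be 1, so s0 and s3 differ.
Check with y = 0, z = 0 and x=0:
s0 = OR(x, z) = OR(0, 0) = 0
s1 = NOR(s0, y) = NOR(0, 0) = 1
s2 = NOT(s1) = NOT 1 = 0
s3 = NOT(s2) = NOT 0 = 1
s4 = XOR(s0, s3) = XOR(0, 1) = 1
So s4 = 1.

x=0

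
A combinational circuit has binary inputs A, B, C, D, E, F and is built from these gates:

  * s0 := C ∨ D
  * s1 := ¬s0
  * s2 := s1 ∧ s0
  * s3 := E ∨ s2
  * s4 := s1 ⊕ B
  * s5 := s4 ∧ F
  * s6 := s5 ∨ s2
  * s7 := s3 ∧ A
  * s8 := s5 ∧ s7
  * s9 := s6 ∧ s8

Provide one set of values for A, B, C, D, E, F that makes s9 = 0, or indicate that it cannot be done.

s9 = s6 ∧ s8 must be 0, so at least one of s6, s8 is 0.
Check with A=1, B=0, C=1, D=0, E=0, F=1:
s0 = C ∨ D = 1 ∨ 0 = 1
s1 = ¬s0 = ¬1 = 0
s2 = s1 ∧ s0 = 0 ∧ 1 = 0
s3 = E ∨ s2 = 0 ∨ 0 = 0
s4 = s1 ⊕ B = 0 ⊕ 0 = 0
s5 = s4 ∧ F = 0 ∧ 1 = 0
s6 = s5 ∨ s2 = 0 ∨ 0 = 0
s7 = s3 ∧ A = 0 ∧ 1 = 0
s8 = s5 ∧ s7 = 0 ∧ 0 = 0
s9 = s6 ∧ s8 = 0 ∧ 0 = 0
So s9 = 0 as required.

A=1, B=0, C=1, D=0, E=0, F=1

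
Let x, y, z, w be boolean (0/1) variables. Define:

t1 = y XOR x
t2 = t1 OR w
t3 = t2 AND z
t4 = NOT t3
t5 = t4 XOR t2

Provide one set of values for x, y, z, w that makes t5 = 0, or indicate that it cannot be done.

t5 = t4 XOR t2 must be 0, so t4 and t2 are equal.
Check with x=0, y=1, z=0, w=0:
t1 = y XOR x = 1 XOR 0 = 1
t2 = t1 OR w = 1 OR 0 = 1
t3 = t2 AND z = 1 AND 0 = 0
t4 = NOT t3 = NOT 0 = 1
t5 = t4 XOR t2 = 1 XOR 1 = 0
So t5 = 0 as required.

x=0, y=1, z=0, w=0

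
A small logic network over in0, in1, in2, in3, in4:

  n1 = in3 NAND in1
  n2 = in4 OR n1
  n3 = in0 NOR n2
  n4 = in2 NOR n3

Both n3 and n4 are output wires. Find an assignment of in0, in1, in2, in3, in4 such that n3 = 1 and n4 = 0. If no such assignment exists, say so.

in0=0, in1=1, in2=0, in3=1, in4=0

Check with in0=0, in1=1, in2=0, in3=1, in4=0:
n1 = in3 NAND in1 = 1 NAND 1 = 0
n2 = in4 OR n1 = 0 OR 0 = 0
n3 = in0 NOR n2 = 0 NOR 0 = 1
n4 = in2 NOR n3 = 0 NOR 1 = 0
So n3 = 1 and n4 = 0.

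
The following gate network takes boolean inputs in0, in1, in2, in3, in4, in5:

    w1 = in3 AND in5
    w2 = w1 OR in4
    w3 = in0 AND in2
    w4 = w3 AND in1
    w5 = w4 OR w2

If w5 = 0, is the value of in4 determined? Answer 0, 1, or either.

w5 = w4 OR w2 must be 0, so both w4 = 0 and w2 = 0.
Every assignment with w5 = 0 has in4 = 0; there are 21 such assignment(s).

0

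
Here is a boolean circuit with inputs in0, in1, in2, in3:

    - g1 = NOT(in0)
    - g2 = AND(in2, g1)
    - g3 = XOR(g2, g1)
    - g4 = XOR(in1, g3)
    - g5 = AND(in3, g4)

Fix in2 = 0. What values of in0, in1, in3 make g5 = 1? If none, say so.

in0=0, in1=0, in3=1

g5 = AND(in3, g4) must be 1, so both in3 = 1 and g4 = 1.
Check with in2 = 0 and in0=0, in1=0, in3=1:
g1 = NOT(in0) = NOT 0 = 1
g2 = AND(in2, g1) = AND(0, 1) = 0
g3 = XOR(g2, g1) = XOR(0, 1) = 1
g4 = XOR(in1, g3) = XOR(0, 1) = 1
g5 = AND(in3, g4) = AND(1, 1) = 1
So g5 = 1.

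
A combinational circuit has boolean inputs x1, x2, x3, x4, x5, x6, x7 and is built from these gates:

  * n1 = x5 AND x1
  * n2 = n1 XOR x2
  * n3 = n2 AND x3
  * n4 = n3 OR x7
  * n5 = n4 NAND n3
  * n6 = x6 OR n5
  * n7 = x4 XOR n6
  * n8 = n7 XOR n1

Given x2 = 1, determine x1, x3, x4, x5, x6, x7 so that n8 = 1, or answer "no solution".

x1=0, x3=0, x4=0, x5=0, x6=0, x7=1

n8 = n7 XOR n1 must be 1, so n7 and n1 differ.
Check with x2 = 1 and x1=0, x3=0, x4=0, x5=0, x6=0, x7=1:
n1 = x5 AND x1 = 0 AND 0 = 0
n2 = n1 XOR x2 = 0 XOR 1 = 1
n3 = n2 AND x3 = 1 AND 0 = 0
n4 = n3 OR x7 = 0 OR 1 = 1
n5 = n4 NAND n3 = 1 NAND 0 = 1
n6 = x6 OR n5 = 0 OR 1 = 1
n7 = x4 XOR n6 = 0 XOR 1 = 1
n8 = n7 XOR n1 = 1 XOR 0 = 1
So n8 = 1.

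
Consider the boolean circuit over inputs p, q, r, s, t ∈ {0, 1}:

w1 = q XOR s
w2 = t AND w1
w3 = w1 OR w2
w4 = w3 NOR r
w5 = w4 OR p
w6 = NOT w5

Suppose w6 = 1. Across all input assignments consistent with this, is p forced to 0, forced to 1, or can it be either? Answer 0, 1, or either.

0

w6 = NOT w5 must be 1, so w5 = 0.
Every assignment with w6 = 1 has p = 0; there are 12 such assignment(s).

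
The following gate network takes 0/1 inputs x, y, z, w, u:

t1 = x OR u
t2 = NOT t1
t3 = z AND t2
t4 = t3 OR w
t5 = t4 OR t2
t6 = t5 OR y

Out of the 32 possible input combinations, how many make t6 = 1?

t6 = t5 OR y must be 1, so at least one of t5, y is 1.
Enumerating the 32 input combinations, 26 give t6 = 1 and 6 give t6 = 0.

26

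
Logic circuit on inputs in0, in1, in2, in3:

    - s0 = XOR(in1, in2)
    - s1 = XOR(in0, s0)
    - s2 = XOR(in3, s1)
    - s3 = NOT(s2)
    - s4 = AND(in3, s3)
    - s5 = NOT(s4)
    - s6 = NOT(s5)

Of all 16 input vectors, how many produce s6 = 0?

s6 = NOT(s5) must be 0, so s5 = 1.
s5 = NOT(s4) must be 1, so s4 = 0.
Enumerating the 16 input combinations, 12 give s6 = 0 and 4 give s6 = 1.

12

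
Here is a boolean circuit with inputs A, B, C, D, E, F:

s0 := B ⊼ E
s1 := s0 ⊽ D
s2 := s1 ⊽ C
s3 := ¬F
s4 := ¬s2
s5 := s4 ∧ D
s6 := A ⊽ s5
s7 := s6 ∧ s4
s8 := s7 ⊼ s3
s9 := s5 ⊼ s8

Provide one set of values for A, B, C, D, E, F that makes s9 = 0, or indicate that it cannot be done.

Check with A=0, B=1, C=1, D=1, E=0, F=1:
s0 = B ⊼ E = 1 ⊼ 0 = 1
s1 = s0 ⊽ D = 1 ⊽ 1 = 0
s2 = s1 ⊽ C = 0 ⊽ 1 = 0
s3 = ¬F = ¬1 = 0
s4 = ¬s2 = ¬0 = 1
s5 = s4 ∧ D = 1 ∧ 1 = 1
s6 = A ⊽ s5 = 0 ⊽ 1 = 0
s7 = s6 ∧ s4 = 0 ∧ 1 = 0
s8 = s7 ⊼ s3 = 0 ⊼ 0 = 1
s9 = s5 ⊼ s8 = 1 ⊼ 1 = 0
So s9 = 0 as required.

A=0, B=1, C=1, D=1, E=0, F=1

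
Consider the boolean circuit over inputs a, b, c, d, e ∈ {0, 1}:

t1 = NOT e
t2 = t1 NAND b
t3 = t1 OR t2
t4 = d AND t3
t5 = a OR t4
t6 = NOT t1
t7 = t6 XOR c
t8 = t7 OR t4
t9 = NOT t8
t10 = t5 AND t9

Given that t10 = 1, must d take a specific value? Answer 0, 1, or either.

t10 = t5 AND t9 must be 1, so both t5 = 1 and t9 = 1.
t5 = a OR t4 must be 1, so at least one of a, t4 is 1.
Every assignment with t10 = 1 has d = 0; there are 4 such assignment(s).
  a=1, b=0, c=0, d=0, e=0
  a=1, b=0, c=1, d=0, e=1
  a=1, b=1, c=0, d=0, e=0
  a=1, b=1, c=1, d=0, e=1

0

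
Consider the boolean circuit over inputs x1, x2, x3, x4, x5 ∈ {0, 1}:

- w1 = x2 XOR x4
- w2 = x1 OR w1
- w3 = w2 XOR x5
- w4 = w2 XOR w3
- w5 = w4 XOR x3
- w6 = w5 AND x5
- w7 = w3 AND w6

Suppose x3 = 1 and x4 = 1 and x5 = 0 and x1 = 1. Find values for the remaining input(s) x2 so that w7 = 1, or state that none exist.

With x3 = 1 and x4 = 1 and x5 = 0 and x1 = 1 fixed, none of the 2 settings of x2 give w7 = 1.
For example, with x2=1:
w1 = x2 XOR x4 = 1 XOR 1 = 0
w2 = x1 OR w1 = 1 OR 0 = 1
w3 = w2 XOR x5 = 1 XOR 0 = 1
w4 = w2 XOR w3 = 1 XOR 1 = 0
w5 = w4 XOR x3 = 0 XOR 1 = 1
w6 = w5 AND x5 = 1 AND 0 = 0
w7 = w3 AND w6 = 1 AND 0 = 0
giving w7 = 0 ≠ 1.

no solution exists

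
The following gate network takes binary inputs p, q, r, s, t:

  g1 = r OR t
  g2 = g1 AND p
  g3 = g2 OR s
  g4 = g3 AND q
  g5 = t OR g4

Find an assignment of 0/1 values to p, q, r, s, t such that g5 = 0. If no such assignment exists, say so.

p=1, q=0, r=0, s=0, t=0

g5 = t OR g4 must be 0, so both t = 0 and g4 = 0.
Check with p=1, q=0, r=0, s=0, t=0:
g1 = r OR t = 0 OR 0 = 0
g2 = g1 AND p = 0 AND 1 = 0
g3 = g2 OR s = 0 OR 0 = 0
g4 = g3 AND q = 0 AND 0 = 0
g5 = t OR g4 = 0 OR 0 = 0
So g5 = 0 as required.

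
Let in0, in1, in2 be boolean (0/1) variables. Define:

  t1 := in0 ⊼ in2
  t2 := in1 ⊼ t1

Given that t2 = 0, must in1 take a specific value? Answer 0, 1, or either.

1

t2 = in1 ⊼ t1 must be 0, so both in1 = 1 and t1 = 1.
Every assignment with t2 = 0 has in1 = 1; there are 3 such assignment(s).
  in0=0, in1=1, in2=0
  in0=0, in1=1, in2=1
  in0=1, in1=1, in2=0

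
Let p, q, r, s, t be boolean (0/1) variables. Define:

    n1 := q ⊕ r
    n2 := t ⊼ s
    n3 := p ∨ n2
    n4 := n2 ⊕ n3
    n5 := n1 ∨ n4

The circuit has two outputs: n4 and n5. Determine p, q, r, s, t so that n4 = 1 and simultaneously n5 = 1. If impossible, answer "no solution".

Check with p=1, q=0, r=1, s=1, t=1:
n1 = q ⊕ r = 0 ⊕ 1 = 1
n2 = t ⊼ s = 1 ⊼ 1 = 0
n3 = p ∨ n2 = 1 ∨ 0 = 1
n4 = n2 ⊕ n3 = 0 ⊕ 1 = 1
n5 = n1 ∨ n4 = 1 ∨ 1 = 1
So n4 = 1 and n5 = 1.

p=1, q=0, r=1, s=1, t=1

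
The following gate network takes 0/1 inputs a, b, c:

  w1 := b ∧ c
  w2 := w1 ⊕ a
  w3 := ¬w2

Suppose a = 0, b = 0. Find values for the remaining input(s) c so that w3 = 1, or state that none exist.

c=1

w3 = ¬w2 must be 1, so w2 = 0.
Check with a = 0, b = 0 and c=1:
w1 = b ∧ c = 0 ∧ 1 = 0
w2 = w1 ⊕ a = 0 ⊕ 0 = 0
w3 = ¬w2 = ¬0 = 1
So w3 = 1.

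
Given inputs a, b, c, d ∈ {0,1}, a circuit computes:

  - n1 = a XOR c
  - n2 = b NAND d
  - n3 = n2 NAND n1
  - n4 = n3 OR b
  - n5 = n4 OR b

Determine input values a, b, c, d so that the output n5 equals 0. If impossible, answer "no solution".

a=0 b=0 c=1 d=0

Check with a=0 b=0 c=1 d=0:
n1 = a XOR c = 0 XOR 1 = 1
n2 = b NAND d = 0 NAND 0 = 1
n3 = n2 NAND n1 = 1 NAND 1 = 0
n4 = n3 OR b = 0 OR 0 = 0
n5 = n4 OR b = 0 OR 0 = 0
So n5 = 0 as required.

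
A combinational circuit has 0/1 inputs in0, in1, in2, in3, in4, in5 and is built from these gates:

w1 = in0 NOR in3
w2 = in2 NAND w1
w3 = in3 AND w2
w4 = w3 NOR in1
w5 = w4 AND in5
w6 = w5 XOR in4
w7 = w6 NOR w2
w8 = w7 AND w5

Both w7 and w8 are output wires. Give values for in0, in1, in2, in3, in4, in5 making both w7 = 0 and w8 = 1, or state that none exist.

Across all 64 input combinations, none give both w7 = 0 and w8 = 1.

no solution exists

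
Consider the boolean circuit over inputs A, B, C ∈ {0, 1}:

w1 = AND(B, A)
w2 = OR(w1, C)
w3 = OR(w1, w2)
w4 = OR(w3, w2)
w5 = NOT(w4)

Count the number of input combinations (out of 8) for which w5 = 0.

5

w5 = NOT(w4) must be 0, so w4 = 1.
w4 = OR(w3, w2) must be 1, so at least one of w3, w2 is 1.
Enumerating the 8 input combinations, 5 give w5 = 0 and 3 give w5 = 1.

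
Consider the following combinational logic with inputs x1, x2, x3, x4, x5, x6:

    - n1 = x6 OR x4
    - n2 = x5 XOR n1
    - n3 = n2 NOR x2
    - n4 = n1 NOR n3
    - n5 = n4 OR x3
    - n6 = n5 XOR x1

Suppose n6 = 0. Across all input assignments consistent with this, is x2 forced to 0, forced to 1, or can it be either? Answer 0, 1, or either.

Both values of x2 occur among assignments with n6 = 0:
  x2=0: x1=0, x2=0, x3=0, x4=0, x5=0, x6=0
  x2=1: x1=0, x2=1, x3=0, x4=0, x5=0, x6=1

either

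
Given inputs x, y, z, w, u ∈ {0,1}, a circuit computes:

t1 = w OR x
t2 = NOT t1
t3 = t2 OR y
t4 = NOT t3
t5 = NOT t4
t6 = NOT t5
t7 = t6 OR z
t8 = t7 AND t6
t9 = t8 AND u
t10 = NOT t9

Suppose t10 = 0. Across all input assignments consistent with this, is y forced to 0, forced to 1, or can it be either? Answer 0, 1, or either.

t10 = NOT t9 must be 0, so t9 = 1.
t9 = t8 AND u must be 1, so both t8 = 1 and u = 1.
Every assignment with t10 = 0 has y = 0; there are 6 such assignment(s).

0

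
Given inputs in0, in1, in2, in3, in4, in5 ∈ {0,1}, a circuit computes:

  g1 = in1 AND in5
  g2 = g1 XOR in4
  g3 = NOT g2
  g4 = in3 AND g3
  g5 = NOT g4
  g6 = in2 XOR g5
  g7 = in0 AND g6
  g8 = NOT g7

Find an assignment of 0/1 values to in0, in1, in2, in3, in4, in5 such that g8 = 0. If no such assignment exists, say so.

in0=1, in1=1, in2=0, in3=0, in4=1, in5=1

g8 = NOT g7 must be 0, so g7 = 1.
g7 = in0 AND g6 must be 1, so both in0 = 1 and g6 = 1.
g6 = in2 XOR g5 must be 1, so in2 and g5 differ.
Check with in0=1, in1=1, in2=0, in3=0, in4=1, in5=1:
g1 = in1 AND in5 = 1 AND 1 = 1
g2 = g1 XOR in4 = 1 XOR 1 = 0
g3 = NOT g2 = NOT 0 = 1
g4 = in3 AND g3 = 0 AND 1 = 0
g5 = NOT g4 = NOT 0 = 1
g6 = in2 XOR g5 = 0 XOR 1 = 1
g7 = in0 AND g6 = 1 AND 1 = 1
g8 = NOT g7 = NOT 1 = 0
So g8 = 0 as required.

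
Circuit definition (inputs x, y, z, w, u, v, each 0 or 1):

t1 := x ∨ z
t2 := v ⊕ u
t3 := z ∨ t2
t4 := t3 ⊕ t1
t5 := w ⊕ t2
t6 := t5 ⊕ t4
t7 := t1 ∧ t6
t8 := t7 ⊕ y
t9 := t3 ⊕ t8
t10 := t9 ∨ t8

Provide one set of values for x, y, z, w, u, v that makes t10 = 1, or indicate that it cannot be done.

x=1 y=1 z=0 w=1 u=0 v=0

t10 = t9 ∨ t8 must be 1, so at least one of t9, t8 is 1.
Check with x=1 y=1 z=0 w=1 u=0 v=0:
t1 = x ∨ z = 1 ∨ 0 = 1
t2 = v ⊕ u = 0 ⊕ 0 = 0
t3 = z ∨ t2 = 0 ∨ 0 = 0
t4 = t3 ⊕ t1 = 0 ⊕ 1 = 1
t5 = w ⊕ t2 = 1 ⊕ 0 = 1
t6 = t5 ⊕ t4 = 1 ⊕ 1 = 0
t7 = t1 ∧ t6 = 1 ∧ 0 = 0
t8 = t7 ⊕ y = 0 ⊕ 1 = 1
t9 = t3 ⊕ t8 = 0 ⊕ 1 = 1
t10 = t9 ∨ t8 = 1 ∨ 1 = 1
So t10 = 1 as required.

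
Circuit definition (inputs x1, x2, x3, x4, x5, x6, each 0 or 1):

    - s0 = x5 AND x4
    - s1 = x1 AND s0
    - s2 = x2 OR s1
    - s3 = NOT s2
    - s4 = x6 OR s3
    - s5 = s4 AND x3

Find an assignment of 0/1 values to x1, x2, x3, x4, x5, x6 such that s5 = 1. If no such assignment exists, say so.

s5 = s4 AND x3 must be 1, so both s4 = 1 and x3 = 1.
s4 = x6 OR s3 must be 1, so at least one of x6, s3 is 1.
Check with x1=0, x2=0, x3=1, x4=0, x5=0, x6=0:
s0 = x5 AND x4 = 0 AND 0 = 0
s1 = x1 AND s0 = 0 AND 0 = 0
s2 = x2 OR s1 = 0 OR 0 = 0
s3 = NOT s2 = NOT 0 = 1
s4 = x6 OR s3 = 0 OR 1 = 1
s5 = s4 AND x3 = 1 AND 1 = 1
So s5 = 1 as required.

x1=0, x2=0, x3=1, x4=0, x5=0, x6=0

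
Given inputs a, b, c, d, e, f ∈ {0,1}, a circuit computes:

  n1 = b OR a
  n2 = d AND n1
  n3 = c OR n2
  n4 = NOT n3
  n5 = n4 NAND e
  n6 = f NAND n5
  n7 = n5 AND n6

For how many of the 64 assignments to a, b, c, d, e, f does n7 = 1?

n7 = n5 AND n6 must be 1, so both n5 = 1 and n6 = 1.
n5 = n4 NAND e must be 1, so at least one of n4, e is 0.
n6 = f NAND n5 must be 1, so at least one of f, n5 is 0.
Enumerating the 64 input combinations, 27 give n7 = 1 and 37 give n7 = 0.

27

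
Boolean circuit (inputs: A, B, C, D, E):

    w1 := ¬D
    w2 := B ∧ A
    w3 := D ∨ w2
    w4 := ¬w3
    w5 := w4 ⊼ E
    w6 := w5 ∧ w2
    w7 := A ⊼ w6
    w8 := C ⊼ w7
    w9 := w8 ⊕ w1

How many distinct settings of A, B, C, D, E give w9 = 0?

16

w9 = w8 ⊕ w1 must be 0, so w8 and w1 are equal.
Enumerating the 32 input combinations, 16 give w9 = 0 and 16 give w9 = 1.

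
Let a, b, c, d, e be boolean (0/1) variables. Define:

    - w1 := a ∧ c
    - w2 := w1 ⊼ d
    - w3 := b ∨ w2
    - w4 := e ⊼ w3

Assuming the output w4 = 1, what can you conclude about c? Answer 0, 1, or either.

either

Both values of c occur among assignments with w4 = 1:
  c=0: a=0, b=0, c=0, d=0, e=0
  c=1: a=0, b=0, c=1, d=0, e=0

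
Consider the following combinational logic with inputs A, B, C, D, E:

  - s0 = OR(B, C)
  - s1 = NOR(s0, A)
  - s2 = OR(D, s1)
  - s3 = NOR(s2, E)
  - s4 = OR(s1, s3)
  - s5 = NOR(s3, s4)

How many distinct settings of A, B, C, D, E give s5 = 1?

s5 = NOR(s3, s4) must be 1, so both s3 = 0 and s4 = 0.
s3 = NOR(s2, E) must be 0, so at least one of s2, E is 1.
s4 = OR(s1, s3) must be 0, so both s1 = 0 and s3 = 0.
Enumerating the 32 input combinations, 21 give s5 = 1 and 11 give s5 = 0.

21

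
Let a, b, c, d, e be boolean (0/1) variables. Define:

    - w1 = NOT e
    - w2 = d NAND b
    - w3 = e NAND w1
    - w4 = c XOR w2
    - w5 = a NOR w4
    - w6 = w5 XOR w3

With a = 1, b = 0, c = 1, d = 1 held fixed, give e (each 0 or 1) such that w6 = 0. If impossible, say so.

With a = 1, b = 0, c = 1, d = 1 fixed, none of the 2 settings of e give w6 = 0.
For example, with e=1:
w1 = NOT e = NOT 1 = 0
w2 = d NAND b = 1 NAND 0 = 1
w3 = e NAND w1 = 1 NAND 0 = 1
w4 = c XOR w2 = 1 XOR 1 = 0
w5 = a NOR w4 = 1 NOR 0 = 0
w6 = w5 XOR w3 = 0 XOR 1 = 1
giving w6 = 1 ≠ 0.

no solution exists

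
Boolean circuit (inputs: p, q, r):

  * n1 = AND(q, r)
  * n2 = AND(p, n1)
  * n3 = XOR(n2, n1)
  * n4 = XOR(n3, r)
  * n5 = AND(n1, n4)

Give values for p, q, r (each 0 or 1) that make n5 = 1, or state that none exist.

Check with p=1 q=1 r=1:
n1 = AND(q, r) = AND(1, 1) = 1
n2 = AND(p, n1) = AND(1, 1) = 1
n3 = XOR(n2, n1) = XOR(1, 1) = 0
n4 = XOR(n3, r) = XOR(0, 1) = 1
n5 = AND(n1, n4) = AND(1, 1) = 1
So n5 = 1 as required.

p=1 q=1 r=1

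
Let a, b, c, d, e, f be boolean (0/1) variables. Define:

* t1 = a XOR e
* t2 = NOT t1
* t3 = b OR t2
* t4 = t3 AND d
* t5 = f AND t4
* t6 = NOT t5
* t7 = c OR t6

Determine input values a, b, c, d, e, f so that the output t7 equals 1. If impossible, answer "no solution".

t7 = c OR t6 must be 1, so at least one of c, t6 is 1.
Check with a=1, b=0, c=1, d=0, e=0, f=1:
t1 = a XOR e = 1 XOR 0 = 1
t2 = NOT t1 = NOT 1 = 0
t3 = b OR t2 = 0 OR 0 = 0
t4 = t3 AND d = 0 AND 0 = 0
t5 = f AND t4 = 1 AND 0 = 0
t6 = NOT t5 = NOT 0 = 1
t7 = c OR t6 = 1 OR 1 = 1
So t7 = 1 as required.

a=1, b=0, c=1, d=0, e=0, f=1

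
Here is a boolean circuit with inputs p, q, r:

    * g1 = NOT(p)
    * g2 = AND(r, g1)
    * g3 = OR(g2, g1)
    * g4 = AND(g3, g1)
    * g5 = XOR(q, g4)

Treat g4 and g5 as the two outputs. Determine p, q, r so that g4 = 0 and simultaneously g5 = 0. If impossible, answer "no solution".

Check with p=1, q=0, r=1:
g1 = NOT(p) = NOT 1 = 0
g2 = AND(r, g1) = AND(1, 0) = 0
g3 = OR(g2, g1) = OR(0, 0) = 0
g4 = AND(g3, g1) = AND(0, 0) = 0
g5 = XOR(q, g4) = XOR(0, 0) = 0
So g4 = 0 and g5 = 0.

p=1, q=0, r=1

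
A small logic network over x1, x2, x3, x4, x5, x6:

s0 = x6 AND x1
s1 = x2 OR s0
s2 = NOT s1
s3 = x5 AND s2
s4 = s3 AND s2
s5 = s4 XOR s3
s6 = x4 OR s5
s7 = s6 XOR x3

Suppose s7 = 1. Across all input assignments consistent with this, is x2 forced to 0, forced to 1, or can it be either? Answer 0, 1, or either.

Both values of x2 occur among assignments with s7 = 1:
  x2=0: x1=0, x2=0, x3=0, x4=1, x5=0, x6=0
  x2=1: x1=0, x2=1, x3=0, x4=1, x5=0, x6=0

either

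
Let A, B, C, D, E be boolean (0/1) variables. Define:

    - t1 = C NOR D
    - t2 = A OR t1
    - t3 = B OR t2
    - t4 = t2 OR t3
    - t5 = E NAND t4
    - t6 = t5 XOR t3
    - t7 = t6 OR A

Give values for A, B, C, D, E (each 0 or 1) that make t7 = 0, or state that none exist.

Check with A=0, B=1, C=1, D=0, E=0:
t1 = C NOR D = 1 NOR 0 = 0
t2 = A OR t1 = 0 OR 0 = 0
t3 = B OR t2 = 1 OR 0 = 1
t4 = t2 OR t3 = 0 OR 1 = 1
t5 = E NAND t4 = 0 NAND 1 = 1
t6 = t5 XOR t3 = 1 XOR 1 = 0
t7 = t6 OR A = 0 OR 0 = 0
So t7 = 0 as required.

A=0, B=1, C=1, D=0, E=0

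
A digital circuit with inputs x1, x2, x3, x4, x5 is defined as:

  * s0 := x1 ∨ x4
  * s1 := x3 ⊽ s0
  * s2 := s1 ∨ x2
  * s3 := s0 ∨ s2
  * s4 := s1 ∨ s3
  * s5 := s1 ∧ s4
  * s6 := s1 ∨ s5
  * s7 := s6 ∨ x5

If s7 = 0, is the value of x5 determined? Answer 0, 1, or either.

s7 = s6 ∨ x5 must be 0, so both s6 = 0 and x5 = 0.
s6 = s1 ∨ s5 must be 0, so both s1 = 0 and s5 = 0.
s1 = x3 ⊽ s0 must be 0, so at least one of x3, s0 is 1.
Every assignment with s7 = 0 has x5 = 0; there are 14 such assignment(s).

0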